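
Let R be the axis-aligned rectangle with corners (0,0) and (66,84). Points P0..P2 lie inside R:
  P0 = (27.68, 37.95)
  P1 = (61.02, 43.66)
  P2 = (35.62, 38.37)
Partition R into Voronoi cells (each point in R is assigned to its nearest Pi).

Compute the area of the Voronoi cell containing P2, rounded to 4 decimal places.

1. box [0,66]×[0,84]: [(0, 0) (66, 0) (66, 84) (0, 84)]
2. ⊥bis P2·P0 via (31.65,38.16): [(33.6685, 0) (66, 0) (66, 84) (29.2252, 84)]  |A|=2902.4624
3. ⊥bis P2·P1 via (48.32,41.015): [(33.6685, 0) (56.8621, 0) (39.3676, 84) (29.2252, 84)]  |A|=1400.1103
4. canonical 4-gon: [(33.6685, 0) (56.8621, 0) (39.3676, 84) (29.2252, 84)]
5. shoelace: 1400.1103

Area of P2's cell: 1400.1103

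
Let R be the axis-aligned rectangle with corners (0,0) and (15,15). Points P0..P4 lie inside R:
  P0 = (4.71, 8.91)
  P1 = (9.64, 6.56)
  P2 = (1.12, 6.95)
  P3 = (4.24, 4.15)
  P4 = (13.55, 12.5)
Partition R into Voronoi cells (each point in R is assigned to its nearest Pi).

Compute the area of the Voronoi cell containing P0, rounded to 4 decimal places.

Area of P0's cell: 54.7968

1. box [0,15]×[0,15]: [(0, 0) (15, 0) (15, 15) (0, 15)]
2. ⊥bis P0·P1 via (7.175,7.735): [(0, 0) (3.4879, 0) (10.638, 15) (0, 15)]  |A|=105.9447
3. ⊥bis P0·P2 via (2.915,7.93): [(0, 13.2692) (5.2389, 3.6734) (10.638, 15) (0, 15)]  |A|=64.7802
4. ⊥bis P0·P3 via (4.475,6.53): [(0, 13.2692) (3.634, 6.613) (6.5051, 6.3296) (10.638, 15) (0, 15)]  |A|=60.7877
5. ⊥bis P0·P4 via (9.13,10.705): [(0, 13.2692) (3.634, 6.613) (6.5051, 6.3296) (8.8819, 11.3159) (7.3858, 15) (0, 15)]  |A|=54.7968
6. canonical 6-gon: [(0, 13.2692) (3.634, 6.613) (6.5051, 6.3296) (8.8819, 11.3159) (7.3858, 15) (0, 15)]
7. shoelace: 54.7968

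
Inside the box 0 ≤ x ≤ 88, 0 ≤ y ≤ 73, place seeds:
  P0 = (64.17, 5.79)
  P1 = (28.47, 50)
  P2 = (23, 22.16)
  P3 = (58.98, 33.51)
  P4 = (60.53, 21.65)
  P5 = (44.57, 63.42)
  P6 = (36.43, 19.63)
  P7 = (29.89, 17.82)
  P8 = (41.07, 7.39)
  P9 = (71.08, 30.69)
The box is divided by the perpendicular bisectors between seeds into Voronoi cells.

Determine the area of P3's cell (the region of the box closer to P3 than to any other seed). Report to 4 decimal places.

1. box [0,88]×[0,73]: [(0, 0) (88, 0) (88, 73) (0, 73)]
2. ⊥bis P3·P0 via (61.575,19.65): [(0, 8.1213) (88, 24.5975) (88, 73) (0, 73)]  |A|=4984.369
3. ⊥bis P3·P1 via (43.725,41.755): [(28.423, 13.443) (88, 24.5975) (88, 73) (60.6123, 73)]  |A|=2257.4045
4. ⊥bis P3·P2 via (40.99,27.835): [(39.2252, 33.4294) (44.576, 16.4673) (88, 24.5975) (88, 73) (60.6123, 73)]  |A|=2112.3182
5. ⊥bis P3·P4 via (59.755,27.58): [(39.2252, 33.4294) (41.8102, 25.2348) (88, 31.2714) (88, 73) (60.6123, 73)]  |A|=1756.5837
6. ⊥bis P3·P5 via (51.775,48.465): [(45.7943, 45.5836) (39.2252, 33.4294) (41.8102, 25.2348) (88, 31.2714) (88, 65.9174)]  |A|=1231.6849
7. ⊥bis P3·P6 via (47.705,26.57): [(45.7943, 45.5836) (41.2158, 37.1125) (48.0268, 26.0472) (88, 31.2714) (88, 65.9174)]  |A|=1181.6074
8. ⊥bis P3·P7 via (44.435,25.665): [(45.7943, 45.5836) (41.2158, 37.1125) (48.0268, 26.0472) (88, 31.2714) (88, 65.9174)]  |A|=1181.6074
9. ⊥bis P3·P8 via (50.025,20.45): [(45.7943, 45.5836) (41.2158, 37.1125) (48.0268, 26.0472) (88, 31.2714) (88, 65.9174)]  |A|=1181.6074
10. ⊥bis P3·P9 via (65.03,32.1): [(71.003, 57.7286) (45.7943, 45.5836) (41.2158, 37.1125) (48.0268, 26.0472) (64.1092, 28.1491)]  |A|=544.5897
11. canonical 5-gon: [(71.003, 57.7286) (45.7943, 45.5836) (41.2158, 37.1125) (48.0268, 26.0472) (64.1092, 28.1491)]
12. shoelace: 544.5897

Area of P3's cell: 544.5897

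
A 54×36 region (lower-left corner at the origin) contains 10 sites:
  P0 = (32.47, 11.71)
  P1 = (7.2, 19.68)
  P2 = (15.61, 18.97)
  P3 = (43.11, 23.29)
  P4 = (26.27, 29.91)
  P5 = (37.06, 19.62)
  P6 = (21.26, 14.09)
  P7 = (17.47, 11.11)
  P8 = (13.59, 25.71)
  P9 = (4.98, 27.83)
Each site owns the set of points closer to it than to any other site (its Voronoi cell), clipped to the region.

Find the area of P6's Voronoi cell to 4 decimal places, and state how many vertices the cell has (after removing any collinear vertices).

1. box [0,54]×[0,36]: [(0, 0) (54, 0) (54, 36) (0, 36)]
2. ⊥bis P6·P0 via (26.865,12.9): [(0, 0) (24.1262, 0) (31.7694, 36) (0, 36)]  |A|=1006.1202
3. ⊥bis P6·P1 via (14.23,16.885): [(7.5168, 0) (24.1262, 0) (31.7694, 36) (21.8298, 36)]  |A|=477.8813
4. ⊥bis P6·P2 via (18.435,16.53): [(10.3819, 7.2062) (7.5168, 0) (24.1262, 0) (30.6344, 30.6543)]  |A|=293.9565
5. ⊥bis P6·P3 via (32.185,18.69): [(28.2902, 27.9402) (10.3819, 7.2062) (7.5168, 0) (24.1262, 0) (29.4655, 25.1487)]  |A|=289.0895
6. ⊥bis P6·P4 via (23.765,22): [(23.2896, 22.1506) (10.3819, 7.2062) (7.5168, 0) (24.1262, 0) (28.48, 20.5068)]  |A|=265.8508
7. ⊥bis P6·P5 via (29.16,16.855): [(27.8073, 20.7199) (23.2896, 22.1506) (10.3819, 7.2062) (7.5168, 0) (24.1262, 0) (28.2542, 19.4431)]  |A|=265.469
8. ⊥bis P6·P7 via (19.365,12.6): [(27.8073, 20.7199) (23.2896, 22.1506) (17.3043, 15.2209) (25.2203, 5.1532) (28.2542, 19.4431)]  |A|=99.7
9. ⊥bis P6·P8 via (17.425,19.9): [(27.8073, 20.7199) (23.2896, 22.1506) (17.3043, 15.2209) (25.2203, 5.1532) (28.2542, 19.4431)]  |A|=99.7
10. ⊥bis P6·P9 via (13.12,20.96): [(27.8073, 20.7199) (23.2896, 22.1506) (17.3043, 15.2209) (25.2203, 5.1532) (28.2542, 19.4431)]  |A|=99.7
11. canonical 5-gon: [(27.8073, 20.7199) (23.2896, 22.1506) (17.3043, 15.2209) (25.2203, 5.1532) (28.2542, 19.4431)]
12. shoelace: 99.7

Area of P6's cell: 99.7000 (5 vertices)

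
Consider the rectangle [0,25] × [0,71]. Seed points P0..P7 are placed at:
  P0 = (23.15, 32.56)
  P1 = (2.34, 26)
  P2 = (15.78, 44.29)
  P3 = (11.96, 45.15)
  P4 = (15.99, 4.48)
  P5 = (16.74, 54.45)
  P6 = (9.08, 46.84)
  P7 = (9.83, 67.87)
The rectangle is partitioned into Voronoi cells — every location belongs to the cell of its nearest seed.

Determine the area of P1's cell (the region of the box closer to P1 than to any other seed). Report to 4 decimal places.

1. box [0,25]×[0,71]: [(0, 0) (25, 0) (25, 71) (0, 71)]
2. ⊥bis P1·P0 via (12.745,29.28): [(0, 69.7104) (0, 0) (21.975, 0)]  |A|=765.9439
3. ⊥bis P1·P2 via (9.06,35.145): [(11.4497, 33.389) (0, 41.8025) (0, 0) (21.975, 0)]  |A|=606.1753
4. ⊥bis P1·P3 via (7.15,35.575): [(11.4497, 33.389) (11.3376, 33.4714) (0, 39.1668) (0, 0) (21.975, 0)]  |A|=591.2339
5. ⊥bis P1·P4 via (9.165,15.24): [(15.8368, 19.4719) (11.4497, 33.389) (11.3376, 33.4714) (0, 39.1668) (0, 9.4267)]  |A|=302.6416
6. ⊥bis P1·P5 via (9.54,40.225): [(15.8368, 19.4719) (11.4497, 33.389) (11.3376, 33.4714) (0, 39.1668) (0, 9.4267)]  |A|=302.6416
7. ⊥bis P1·P6 via (5.71,36.42): [(15.8368, 19.4719) (11.4497, 33.389) (11.3376, 33.4714) (5.0303, 36.6398) (0, 38.2667) (0, 9.4267)]  |A|=300.3777
8. ⊥bis P1·P7 via (6.085,46.935): [(15.8368, 19.4719) (11.4497, 33.389) (11.3376, 33.4714) (5.0303, 36.6398) (0, 38.2667) (0, 9.4267)]  |A|=300.3777
9. canonical 6-gon: [(15.8368, 19.4719) (11.4497, 33.389) (11.3376, 33.4714) (5.0303, 36.6398) (0, 38.2667) (0, 9.4267)]
10. shoelace: 300.3777

Area of P1's cell: 300.3777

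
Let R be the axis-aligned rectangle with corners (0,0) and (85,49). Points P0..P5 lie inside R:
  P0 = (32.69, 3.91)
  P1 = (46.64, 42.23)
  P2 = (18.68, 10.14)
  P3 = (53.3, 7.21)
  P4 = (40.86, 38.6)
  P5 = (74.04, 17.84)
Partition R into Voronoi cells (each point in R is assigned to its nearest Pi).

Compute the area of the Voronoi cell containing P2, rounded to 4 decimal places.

1. box [0,85]×[0,49]: [(0, 0) (85, 0) (85, 49) (0, 49)]
2. ⊥bis P2·P0 via (25.685,7.025): [(0, 0) (22.5611, 0) (44.3505, 49) (0, 49)]  |A|=1639.3354
3. ⊥bis P2·P1 via (32.66,26.185): [(0, 0) (22.5611, 0) (33.7736, 25.2147) (6.475, 49) (0, 49)]  |A|=1188.8943
4. ⊥bis P2·P3 via (35.99,8.675): [(0, 0) (22.5611, 0) (33.7736, 25.2147) (6.475, 49) (0, 49)]  |A|=1188.8943
5. ⊥bis P2·P4 via (29.77,24.37): [(0, 47.5709) (0, 0) (22.5611, 0) (32.4643, 22.2702)]  |A|=1023.3988
6. ⊥bis P2·P5 via (46.36,13.99): [(0, 47.5709) (0, 0) (22.5611, 0) (32.4643, 22.2702)]  |A|=1023.3988
7. canonical 4-gon: [(0, 47.5709) (0, 0) (22.5611, 0) (32.4643, 22.2702)]
8. shoelace: 1023.3988

Area of P2's cell: 1023.3988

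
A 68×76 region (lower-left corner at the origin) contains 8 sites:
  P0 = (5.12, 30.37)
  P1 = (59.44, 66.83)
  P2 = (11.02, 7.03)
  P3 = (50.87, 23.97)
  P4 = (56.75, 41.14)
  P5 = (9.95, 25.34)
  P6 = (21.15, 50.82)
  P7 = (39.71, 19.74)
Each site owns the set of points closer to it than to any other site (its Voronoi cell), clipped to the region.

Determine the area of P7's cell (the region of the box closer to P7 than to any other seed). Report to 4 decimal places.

1. box [0,68]×[0,76]: [(0, 0) (68, 0) (68, 76) (0, 76)]
2. ⊥bis P7·P0 via (22.415,25.055): [(14.7152, 0) (68, 0) (68, 76) (38.0711, 76)]  |A|=3162.1181
3. ⊥bis P7·P1 via (49.575,43.285): [(30.4765, 51.287) (14.7152, 0) (68, 0) (68, 35.5652)]  |A|=2033.6737
4. ⊥bis P7·P2 via (25.365,13.385): [(30.4765, 51.287) (21.5058, 22.0964) (31.2947, 0) (68, 0) (68, 35.5652)]  |A|=1850.5007
5. ⊥bis P7·P3 via (45.29,21.855): [(34.8249, 49.4651) (30.4765, 51.287) (21.5058, 22.0964) (31.2947, 0) (53.5738, 0)]  |A|=903.7633
6. ⊥bis P7·P4 via (48.23,30.44): [(39.3585, 37.504) (28.8196, 45.8957) (21.5058, 22.0964) (31.2947, 0) (53.5738, 0)]  |A|=846.5266
7. ⊥bis P7·P5 via (24.83,22.54): [(39.3585, 37.504) (29.1721, 45.6151) (23.7804, 16.962) (31.2947, 0) (53.5738, 0)]  |A|=794.8776
8. ⊥bis P7·P6 via (30.43,35.28): [(39.3585, 37.504) (37.1282, 39.2799) (26.8219, 33.1253) (23.7804, 16.962) (31.2947, 0) (53.5738, 0)]  |A|=737.7483
9. canonical 6-gon: [(39.3585, 37.504) (37.1282, 39.2799) (26.8219, 33.1253) (23.7804, 16.962) (31.2947, 0) (53.5738, 0)]
10. shoelace: 737.7483

Area of P7's cell: 737.7483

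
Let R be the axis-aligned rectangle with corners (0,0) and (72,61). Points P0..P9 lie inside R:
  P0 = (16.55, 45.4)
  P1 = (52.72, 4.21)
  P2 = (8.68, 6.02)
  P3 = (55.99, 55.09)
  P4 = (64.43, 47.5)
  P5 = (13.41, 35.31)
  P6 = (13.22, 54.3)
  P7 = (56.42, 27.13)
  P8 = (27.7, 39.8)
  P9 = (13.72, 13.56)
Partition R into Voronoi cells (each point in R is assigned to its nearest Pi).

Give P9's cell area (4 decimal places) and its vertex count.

Area of P9's cell: 573.4193 (7 vertices)

1. box [0,72]×[0,61]: [(0, 0) (72, 0) (72, 61) (0, 61)]
2. ⊥bis P9·P0 via (15.135,29.48): [(0, 30.8252) (0, 0) (72, 0) (72, 24.4257)]  |A|=1989.0345
3. ⊥bis P9·P1 via (33.22,8.885): [(37.6772, 27.4764) (0, 30.8252) (0, 0) (31.0899, 0)]  |A|=1007.8228
4. ⊥bis P9·P2 via (11.2,9.79): [(37.6772, 27.4764) (0, 30.8252) (0, 17.2765) (25.8462, 0) (31.0899, 0)]  |A|=784.5576
5. ⊥bis P9·P3 via (34.855,34.325): [(37.6772, 27.4764) (0, 30.8252) (0, 17.2765) (25.8462, 0) (31.0899, 0)]  |A|=784.5576
6. ⊥bis P9·P4 via (39.075,30.53): [(37.6772, 27.4764) (0, 30.8252) (0, 17.2765) (25.8462, 0) (31.0899, 0)]  |A|=784.5576
7. ⊥bis P9·P5 via (13.565,24.435): [(37.0282, 24.7694) (0, 24.2417) (0, 17.2765) (25.8462, 0) (31.0899, 0)]  |A|=610.5863
8. ⊥bis P9·P6 via (13.47,33.93): [(37.0282, 24.7694) (0, 24.2417) (0, 17.2765) (25.8462, 0) (31.0899, 0)]  |A|=610.5863
9. ⊥bis P9·P7 via (35.07,20.345): [(35.5816, 18.7353) (33.6791, 24.7217) (0, 24.2417) (0, 17.2765) (25.8462, 0) (31.0899, 0)]  |A|=600.5165
10. ⊥bis P9·P8 via (20.71,26.68): [(35.5816, 18.7353) (35.5733, 18.7612) (24.6278, 24.5927) (0, 24.2417) (0, 17.2765) (25.8462, 0) (31.0899, 0)]  |A|=573.4193
11. canonical 7-gon: [(35.5816, 18.7353) (35.5733, 18.7612) (24.6278, 24.5927) (0, 24.2417) (0, 17.2765) (25.8462, 0) (31.0899, 0)]
12. shoelace: 573.4193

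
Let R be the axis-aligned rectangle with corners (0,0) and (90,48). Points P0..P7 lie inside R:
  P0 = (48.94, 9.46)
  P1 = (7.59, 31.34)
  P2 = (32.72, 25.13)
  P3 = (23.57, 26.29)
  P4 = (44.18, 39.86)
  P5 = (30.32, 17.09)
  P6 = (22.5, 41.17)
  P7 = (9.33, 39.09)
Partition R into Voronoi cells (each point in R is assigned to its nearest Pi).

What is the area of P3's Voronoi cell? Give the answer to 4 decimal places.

1. box [0,90]×[0,48]: [(0, 0) (90, 0) (90, 48) (0, 48)]
2. ⊥bis P3·P0 via (36.255,17.875): [(0, 0) (24.397, 0) (56.2394, 48) (0, 48)]  |A|=1935.2743
3. ⊥bis P3·P1 via (15.58,28.815): [(6.4739, 0) (24.397, 0) (56.2394, 48) (21.6428, 48)]  |A|=1260.4728
4. ⊥bis P3·P2 via (28.145,25.71): [(6.4739, 0) (24.397, 0) (25.001, 0.9104) (30.9708, 48) (21.6428, 48)]  |A|=665.5304
5. ⊥bis P3·P4 via (33.875,33.075): [(6.4739, 0) (24.397, 0) (25.001, 0.9104) (29.8531, 39.1834) (24.0481, 48) (21.6428, 48)]  |A|=635.013
6. ⊥bis P3·P5 via (26.945,21.69): [(9.2182, 8.6839) (27.7062, 22.2485) (29.8531, 39.1834) (24.0481, 48) (21.6428, 48)]  |A|=368.7579
7. ⊥bis P3·P6 via (23.035,33.73): [(16.996, 33.2957) (9.2182, 8.6839) (27.7062, 22.2485) (29.2181, 34.1746)]  |A|=246.9773
8. ⊥bis P3·P7 via (16.45,32.69): [(16.996, 33.2957) (9.2182, 8.6839) (27.7062, 22.2485) (29.2181, 34.1746)]  |A|=246.9773
9. canonical 4-gon: [(16.996, 33.2957) (9.2182, 8.6839) (27.7062, 22.2485) (29.2181, 34.1746)]
10. shoelace: 246.9773

Area of P3's cell: 246.9773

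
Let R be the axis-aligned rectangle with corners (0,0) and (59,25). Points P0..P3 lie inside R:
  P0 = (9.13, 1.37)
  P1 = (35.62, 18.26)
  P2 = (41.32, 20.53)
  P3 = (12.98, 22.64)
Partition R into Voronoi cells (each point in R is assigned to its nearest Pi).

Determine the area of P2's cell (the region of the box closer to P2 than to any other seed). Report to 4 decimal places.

1. box [0,59]×[0,25]: [(0, 0) (59, 0) (59, 25) (0, 25)]
2. ⊥bis P2·P0 via (25.225,10.95): [(31.7426, 0) (59, 0) (59, 25) (16.8622, 25)]  |A|=867.4396
3. ⊥bis P2·P1 via (38.47,19.395): [(46.194, 0) (59, 0) (59, 25) (36.2378, 25)]  |A|=444.6024
4. ⊥bis P2·P3 via (27.15,21.585): [(46.194, 0) (59, 0) (59, 25) (36.2378, 25)]  |A|=444.6024
5. canonical 4-gon: [(46.194, 0) (59, 0) (59, 25) (36.2378, 25)]
6. shoelace: 444.6024

Area of P2's cell: 444.6024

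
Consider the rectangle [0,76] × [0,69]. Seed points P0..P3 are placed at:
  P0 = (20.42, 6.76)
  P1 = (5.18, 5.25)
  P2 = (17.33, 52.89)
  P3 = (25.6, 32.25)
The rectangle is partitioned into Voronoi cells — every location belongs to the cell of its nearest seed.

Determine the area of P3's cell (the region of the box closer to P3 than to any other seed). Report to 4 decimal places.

1. box [0,76]×[0,69]: [(0, 0) (76, 0) (76, 69) (0, 69)]
2. ⊥bis P3·P0 via (23.01,19.505): [(0, 24.181) (76, 8.7365) (76, 69) (0, 69)]  |A|=3993.1329
3. ⊥bis P3·P1 via (15.39,18.75): [(0, 30.3894) (11.2251, 21.8999) (76, 8.7365) (76, 69) (0, 69)]  |A|=3958.288
4. ⊥bis P3·P2 via (21.465,42.57): [(0, 33.9694) (0, 30.3894) (11.2251, 21.8999) (76, 8.7365) (76, 64.421)]  |A|=2453.1244
5. canonical 5-gon: [(0, 33.9694) (0, 30.3894) (11.2251, 21.8999) (76, 8.7365) (76, 64.421)]
6. shoelace: 2453.1244

Area of P3's cell: 2453.1244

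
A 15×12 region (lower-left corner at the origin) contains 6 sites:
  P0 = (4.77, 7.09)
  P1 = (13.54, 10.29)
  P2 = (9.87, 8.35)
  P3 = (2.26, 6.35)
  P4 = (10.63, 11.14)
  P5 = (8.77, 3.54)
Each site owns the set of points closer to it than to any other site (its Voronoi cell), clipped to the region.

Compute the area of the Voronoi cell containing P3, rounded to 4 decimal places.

Area of P3's cell: 41.6465

1. box [0,15]×[0,12]: [(0, 0) (15, 0) (15, 12) (0, 12)]
2. ⊥bis P3·P0 via (3.515,6.72): [(0, 0) (5.4962, 0) (1.9583, 12) (0, 12)]  |A|=44.7273
3. ⊥bis P3·P1 via (7.9,8.32): [(0, 0) (5.4962, 0) (1.9583, 12) (0, 12)]  |A|=44.7273
4. ⊥bis P3·P2 via (6.065,7.35): [(0, 0) (5.4962, 0) (1.9583, 12) (0, 12)]  |A|=44.7273
5. ⊥bis P3·P4 via (6.445,8.745): [(0, 0) (5.4962, 0) (1.9583, 12) (0, 12)]  |A|=44.7273
6. ⊥bis P3·P5 via (5.515,4.945): [(0, 0) (3.3805, 0) (4.6376, 2.9123) (1.9583, 12) (0, 12)]  |A|=41.6465
7. canonical 5-gon: [(0, 0) (3.3805, 0) (4.6376, 2.9123) (1.9583, 12) (0, 12)]
8. shoelace: 41.6465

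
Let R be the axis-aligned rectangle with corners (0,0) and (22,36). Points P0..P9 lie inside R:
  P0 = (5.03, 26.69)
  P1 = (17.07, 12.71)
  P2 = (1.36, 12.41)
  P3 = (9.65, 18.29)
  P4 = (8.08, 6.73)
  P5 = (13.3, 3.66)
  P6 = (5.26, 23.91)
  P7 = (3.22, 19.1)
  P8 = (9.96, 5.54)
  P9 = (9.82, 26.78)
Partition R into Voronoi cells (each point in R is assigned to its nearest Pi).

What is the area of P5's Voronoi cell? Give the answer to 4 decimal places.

Area of P5's cell: 77.9415

1. box [0,22]×[0,36]: [(0, 0) (22, 0) (22, 36) (0, 36)]
2. ⊥bis P5·P0 via (9.165,15.175): [(0, 11.8839) (0, 0) (22, 0) (22, 19.784)]  |A|=348.3467
3. ⊥bis P5·P1 via (15.185,8.185): [(3.3865, 13.1) (0, 11.8839) (0, 0) (22, 0) (22, 5.346)]  |A|=213.9762
4. ⊥bis P5·P2 via (7.33,8.035): [(9.2513, 10.6568) (1.4417, 0) (22, 0) (22, 5.346)]  |A|=143.6204
5. ⊥bis P5·P3 via (11.475,10.975): [(9.6065, 10.5088) (9.0392, 10.3673) (1.4417, 0) (22, 0) (22, 5.346)]  |A|=143.5533
6. ⊥bis P5·P4 via (10.69,5.195): [(12.987, 9.1006) (7.6347, 0) (22, 0) (22, 5.346)]  |A|=89.4586
7. ⊥bis P5·P6 via (9.28,13.785): [(12.987, 9.1006) (7.6347, 0) (22, 0) (22, 5.346)]  |A|=89.4586
8. ⊥bis P5·P7 via (8.26,11.38): [(12.987, 9.1006) (7.6347, 0) (22, 0) (22, 5.346)]  |A|=89.4586
9. ⊥bis P5·P8 via (11.63,4.6): [(13.9399, 8.7037) (9.0408, 0) (22, 0) (22, 5.346)]  |A|=77.9415
10. ⊥bis P5·P9 via (11.56,15.22): [(13.9399, 8.7037) (9.0408, 0) (22, 0) (22, 5.346)]  |A|=77.9415
11. canonical 4-gon: [(13.9399, 8.7037) (9.0408, 0) (22, 0) (22, 5.346)]
12. shoelace: 77.9415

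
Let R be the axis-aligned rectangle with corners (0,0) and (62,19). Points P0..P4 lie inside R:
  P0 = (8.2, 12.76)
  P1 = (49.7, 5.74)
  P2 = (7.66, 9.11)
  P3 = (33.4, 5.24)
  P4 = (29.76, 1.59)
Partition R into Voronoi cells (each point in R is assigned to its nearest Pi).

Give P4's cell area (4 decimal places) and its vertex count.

1. box [0,62]×[0,19]: [(0, 0) (62, 0) (62, 19) (0, 19)]
2. ⊥bis P4·P0 via (18.98,7.175): [(15.2627, 0) (62, 0) (62, 19) (25.1064, 19)]  |A|=794.4934
3. ⊥bis P4·P1 via (39.73,3.665): [(15.2627, 0) (40.4928, 0) (36.5384, 19) (25.1064, 19)]  |A|=348.2897
4. ⊥bis P4·P2 via (18.71,5.35): [(20.0027, 9.1489) (16.8895, 0) (40.4928, 0) (36.5384, 19) (25.1064, 19)]  |A|=340.8478
5. ⊥bis P4·P3 via (31.58,3.415): [(21.9879, 12.9808) (20.0027, 9.1489) (16.8895, 0) (35.0044, 0)]  |A|=120.6894
6. canonical 4-gon: [(21.9879, 12.9808) (20.0027, 9.1489) (16.8895, 0) (35.0044, 0)]
7. shoelace: 120.6894

Area of P4's cell: 120.6894 (4 vertices)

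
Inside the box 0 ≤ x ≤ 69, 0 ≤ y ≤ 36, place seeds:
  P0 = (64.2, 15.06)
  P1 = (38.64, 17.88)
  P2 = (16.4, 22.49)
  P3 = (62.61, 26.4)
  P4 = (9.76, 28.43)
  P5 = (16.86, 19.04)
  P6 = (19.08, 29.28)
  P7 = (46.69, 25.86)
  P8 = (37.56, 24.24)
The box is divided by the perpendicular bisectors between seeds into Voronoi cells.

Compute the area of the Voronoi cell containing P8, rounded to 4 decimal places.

1. box [0,69]×[0,36]: [(0, 0) (69, 0) (69, 36) (0, 36)]
2. ⊥bis P8·P0 via (50.88,19.65): [(0, 0) (44.1087, 0) (56.5141, 36) (0, 36)]  |A|=1811.2111
3. ⊥bis P8·P1 via (38.1,21.06): [(0, 14.5902) (52.1904, 23.4527) (56.5141, 36) (0, 36)]  |A|=913.2428
4. ⊥bis P8·P2 via (26.98,23.365): [(27.322, 19.2298) (52.1904, 23.4527) (56.5141, 36) (25.935, 36)]  |A|=403.2951
5. ⊥bis P8·P3 via (50.085,25.32): [(27.322, 19.2298) (50.2741, 23.1273) (49.1641, 36) (25.935, 36)]  |A|=344.6689
6. ⊥bis P8·P4 via (23.66,26.335): [(27.322, 19.2298) (50.2741, 23.1273) (49.1641, 36) (25.935, 36)]  |A|=344.6689
7. ⊥bis P8·P5 via (27.21,21.64): [(27.0798, 22.1583) (27.7953, 19.3101) (50.2741, 23.1273) (49.1641, 36) (25.935, 36)]  |A|=343.9662
8. ⊥bis P8·P6 via (28.32,26.76): [(27.0764, 22.2) (27.0798, 22.1583) (27.7953, 19.3101) (50.2741, 23.1273) (49.1641, 36) (30.84, 36)]  |A|=310.1219
9. ⊥bis P8·P7 via (42.125,25.05): [(27.0764, 22.2) (27.0798, 22.1583) (27.7953, 19.3101) (42.6945, 21.8402) (40.1821, 36) (30.84, 36)]  |A|=197.0312
10. canonical 6-gon: [(27.0764, 22.2) (27.0798, 22.1583) (27.7953, 19.3101) (42.6945, 21.8402) (40.1821, 36) (30.84, 36)]
11. shoelace: 197.0312

Area of P8's cell: 197.0312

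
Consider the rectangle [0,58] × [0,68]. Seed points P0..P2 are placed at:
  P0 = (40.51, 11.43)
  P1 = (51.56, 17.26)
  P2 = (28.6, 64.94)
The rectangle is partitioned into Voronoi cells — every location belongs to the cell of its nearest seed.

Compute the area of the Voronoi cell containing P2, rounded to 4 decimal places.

Area of P2's cell: 1723.7171

1. box [0,58]×[0,68]: [(0, 0) (58, 0) (58, 68) (0, 68)]
2. ⊥bis P2·P0 via (34.555,38.185): [(0, 30.4939) (58, 43.4033) (58, 68) (0, 68)]  |A|=1800.9815
3. ⊥bis P2·P1 via (40.08,41.1): [(0, 30.4939) (33.5724, 37.9663) (58, 49.7293) (58, 68) (0, 68)]  |A|=1723.7171
4. canonical 5-gon: [(0, 30.4939) (33.5724, 37.9663) (58, 49.7293) (58, 68) (0, 68)]
5. shoelace: 1723.7171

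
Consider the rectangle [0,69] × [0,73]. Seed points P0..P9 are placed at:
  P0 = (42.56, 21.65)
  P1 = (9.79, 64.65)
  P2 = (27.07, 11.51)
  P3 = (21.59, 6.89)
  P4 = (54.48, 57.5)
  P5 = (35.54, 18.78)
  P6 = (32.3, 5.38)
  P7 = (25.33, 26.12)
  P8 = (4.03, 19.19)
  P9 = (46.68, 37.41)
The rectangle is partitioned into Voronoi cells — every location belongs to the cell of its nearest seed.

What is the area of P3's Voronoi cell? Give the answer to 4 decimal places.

Area of P3's cell: 242.8746

1. box [0,69]×[0,73]: [(0, 0) (69, 0) (69, 73) (0, 73)]
2. ⊥bis P3·P0 via (32.075,14.27): [(0, 59.84) (0, 0) (42.1191, 0)]  |A|=1260.2034
3. ⊥bis P3·P1 via (15.69,35.77): [(16.7846, 35.9936) (0, 32.5646) (0, 0) (42.1191, 0)]  |A|=1031.3012
4. ⊥bis P3·P2 via (24.33,9.2): [(3.9515, 33.3719) (0, 32.5646) (0, 0) (32.0862, 0)]  |A|=599.7284
5. ⊥bis P3·P4 via (38.035,32.195): [(3.9515, 33.3719) (0, 32.5646) (0, 0) (32.0862, 0)]  |A|=599.7284
6. ⊥bis P3·P5 via (28.565,12.835): [(3.9515, 33.3719) (0, 32.5646) (0, 0) (32.0862, 0)]  |A|=599.7284
7. ⊥bis P3·P6 via (26.945,6.135): [(26.9406, 6.1035) (3.9515, 33.3719) (0, 32.5646) (0, 0) (26.08, 0)]  |A|=581.399
8. ⊥bis P3·P7 via (23.46,16.505): [(26.9406, 6.1035) (17.1342, 17.7353) (0, 21.0677) (0, 0) (26.08, 0)]  |A|=446.6886
9. ⊥bis P3·P8 via (12.81,13.04): [(26.9406, 6.1035) (17.1342, 17.7353) (16.223, 17.9125) (3.6761, 0) (26.08, 0)]  |A|=242.8746
10. ⊥bis P3·P9 via (34.135,22.15): [(26.9406, 6.1035) (17.1342, 17.7353) (16.223, 17.9125) (3.6761, 0) (26.08, 0)]  |A|=242.8746
11. canonical 5-gon: [(26.9406, 6.1035) (17.1342, 17.7353) (16.223, 17.9125) (3.6761, 0) (26.08, 0)]
12. shoelace: 242.8746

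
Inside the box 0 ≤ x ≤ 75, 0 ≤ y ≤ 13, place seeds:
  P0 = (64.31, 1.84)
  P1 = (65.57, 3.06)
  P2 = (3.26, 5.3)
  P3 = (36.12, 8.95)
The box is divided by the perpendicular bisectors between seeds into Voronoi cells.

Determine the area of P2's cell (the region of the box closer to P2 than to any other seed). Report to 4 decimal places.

Area of P2's cell: 256.8725

1. box [0,75]×[0,13]: [(0, 0) (75, 0) (75, 13) (0, 13)]
2. ⊥bis P2·P0 via (33.785,3.57): [(0, 0) (33.5827, 0) (34.3194, 13) (0, 13)]  |A|=441.3637
3. ⊥bis P2·P1 via (34.415,4.18): [(0, 0) (33.5827, 0) (34.3194, 13) (0, 13)]  |A|=441.3637
4. ⊥bis P2·P3 via (19.69,7.125): [(0, 0) (20.4814, 0) (19.0374, 13) (0, 13)]  |A|=256.8725
5. canonical 4-gon: [(0, 0) (20.4814, 0) (19.0374, 13) (0, 13)]
6. shoelace: 256.8725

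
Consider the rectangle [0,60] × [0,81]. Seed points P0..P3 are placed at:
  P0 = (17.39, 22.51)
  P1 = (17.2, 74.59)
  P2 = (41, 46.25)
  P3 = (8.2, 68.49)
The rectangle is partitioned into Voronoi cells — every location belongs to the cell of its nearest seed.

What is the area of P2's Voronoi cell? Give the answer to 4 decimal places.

1. box [0,60]×[0,81]: [(0, 0) (60, 0) (60, 81) (0, 81)]
2. ⊥bis P2·P0 via (29.195,34.38): [(0, 63.4151) (60, 3.7437) (60, 81) (0, 81)]  |A|=2845.2355
3. ⊥bis P2·P1 via (29.1,60.42): [(14.9556, 48.5415) (60, 3.7437) (60, 81) (53.6058, 81)]  |A|=1843.7574
4. ⊥bis P2·P3 via (24.6,57.37): [(23.4518, 55.6767) (17.1405, 46.3685) (60, 3.7437) (60, 81) (53.6058, 81)]  |A|=1826.7316
5. canonical 5-gon: [(23.4518, 55.6767) (17.1405, 46.3685) (60, 3.7437) (60, 81) (53.6058, 81)]
6. shoelace: 1826.7316

Area of P2's cell: 1826.7316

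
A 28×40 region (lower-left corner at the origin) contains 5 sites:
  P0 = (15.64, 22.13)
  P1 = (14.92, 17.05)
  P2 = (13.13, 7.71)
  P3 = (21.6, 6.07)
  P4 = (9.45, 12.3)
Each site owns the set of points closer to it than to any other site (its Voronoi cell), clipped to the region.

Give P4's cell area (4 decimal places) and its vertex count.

1. box [0,28]×[0,40]: [(0, 0) (28, 0) (28, 40) (0, 40)]
2. ⊥bis P4·P0 via (12.545,17.215): [(0, 25.1146) (0, 0) (28, 0) (28, 7.4829)]  |A|=456.3658
3. ⊥bis P4·P1 via (12.185,14.675): [(6.8835, 20.78) (0, 25.1146) (0, 0) (24.9284, 0)]  |A|=345.4453
4. ⊥bis P4·P2 via (11.29,10.005): [(14.2084, 12.3448) (6.8835, 20.78) (0, 25.1146) (0, 0.9533)]  |A|=184.8042
5. ⊥bis P4·P3 via (15.525,9.185): [(14.2084, 12.3448) (6.8835, 20.78) (0, 25.1146) (0, 0.9533)]  |A|=184.8042
6. canonical 4-gon: [(14.2084, 12.3448) (6.8835, 20.78) (0, 25.1146) (0, 0.9533)]
7. shoelace: 184.8042

Area of P4's cell: 184.8042 (4 vertices)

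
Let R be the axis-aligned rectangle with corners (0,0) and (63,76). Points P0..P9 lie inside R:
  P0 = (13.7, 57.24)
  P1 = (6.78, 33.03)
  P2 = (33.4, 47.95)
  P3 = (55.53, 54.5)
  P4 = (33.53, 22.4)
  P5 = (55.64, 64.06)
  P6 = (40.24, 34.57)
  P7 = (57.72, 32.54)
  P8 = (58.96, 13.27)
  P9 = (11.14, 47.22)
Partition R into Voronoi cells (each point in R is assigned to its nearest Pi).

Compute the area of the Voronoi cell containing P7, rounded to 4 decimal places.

1. box [0,63]×[0,76]: [(0, 0) (63, 0) (63, 76) (0, 76)]
2. ⊥bis P7·P0 via (35.71,44.89): [(10.5218, 0) (63, 0) (63, 76) (53.1661, 76)]  |A|=2367.8589
3. ⊥bis P7·P1 via (32.25,32.785): [(32.3081, 38.8272) (31.9346, 0) (63, 0) (63, 76) (53.1661, 76)]  |A|=1952.1592
4. ⊥bis P7·P2 via (45.56,40.245): [(32.1177, 19.0304) (31.9346, 0) (63, 0) (63, 67.7687)]  |A|=1342.0207
5. ⊥bis P7·P3 via (56.625,43.52): [(47.0288, 42.563) (32.1177, 19.0304) (31.9346, 0) (63, 0) (63, 44.1558)]  |A|=1153.4565
6. ⊥bis P7·P4 via (45.625,27.47): [(47.0288, 42.563) (42.3762, 35.2203) (57.1399, 0) (63, 0) (63, 44.1558)]  |A|=613.4573
7. ⊥bis P7·P5 via (56.68,48.3): [(47.0288, 42.563) (42.3762, 35.2203) (57.1399, 0) (63, 0) (63, 44.1558)]  |A|=613.4573
8. ⊥bis P7·P6 via (48.98,33.555): [(50.0612, 42.8654) (47.6988, 22.5228) (57.1399, 0) (63, 0) (63, 44.1558)]  |A|=533.891
9. ⊥bis P7·P8 via (58.34,22.905): [(50.0612, 42.8654) (47.6988, 22.5228) (47.8223, 22.2282) (63, 23.2049) (63, 44.1558)]  |A|=292.6628
10. ⊥bis P7·P9 via (34.43,39.88): [(50.0612, 42.8654) (47.6988, 22.5228) (47.8223, 22.2282) (63, 23.2049) (63, 44.1558)]  |A|=292.6628
11. canonical 5-gon: [(50.0612, 42.8654) (47.6988, 22.5228) (47.8223, 22.2282) (63, 23.2049) (63, 44.1558)]
12. shoelace: 292.6628

Area of P7's cell: 292.6628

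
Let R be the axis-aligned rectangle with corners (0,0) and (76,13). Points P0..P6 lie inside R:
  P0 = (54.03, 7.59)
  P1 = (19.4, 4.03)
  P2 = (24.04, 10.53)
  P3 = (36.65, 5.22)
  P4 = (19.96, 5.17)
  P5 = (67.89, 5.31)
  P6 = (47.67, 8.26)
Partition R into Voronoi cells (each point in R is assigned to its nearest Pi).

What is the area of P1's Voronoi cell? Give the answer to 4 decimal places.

1. box [0,76]×[0,13]: [(0, 0) (76, 0) (76, 13) (0, 13)]
2. ⊥bis P1·P0 via (36.715,5.81): [(0, 0) (37.3123, 0) (35.9759, 13) (0, 13)]  |A|=476.3729
3. ⊥bis P1·P2 via (21.72,7.28): [(0, 0) (31.9183, 0) (13.7071, 13) (0, 13)]  |A|=296.5647
4. ⊥bis P1·P3 via (28.025,4.625): [(0, 0) (28.3441, 0) (28.1589, 2.6836) (13.7071, 13) (0, 13)]  |A|=291.7689
5. ⊥bis P1·P4 via (19.68,4.6): [(0, 0) (28.3441, 0) (28.3195, 0.356) (2.58, 13) (0, 13)]  |A|=205.4332
6. ⊥bis P1·P5 via (43.645,4.67): [(0, 0) (28.3441, 0) (28.3195, 0.356) (2.58, 13) (0, 13)]  |A|=205.4332
7. ⊥bis P1·P6 via (33.535,6.145): [(0, 0) (28.3441, 0) (28.3195, 0.356) (2.58, 13) (0, 13)]  |A|=205.4332
8. canonical 5-gon: [(0, 0) (28.3441, 0) (28.3195, 0.356) (2.58, 13) (0, 13)]
9. shoelace: 205.4332

Area of P1's cell: 205.4332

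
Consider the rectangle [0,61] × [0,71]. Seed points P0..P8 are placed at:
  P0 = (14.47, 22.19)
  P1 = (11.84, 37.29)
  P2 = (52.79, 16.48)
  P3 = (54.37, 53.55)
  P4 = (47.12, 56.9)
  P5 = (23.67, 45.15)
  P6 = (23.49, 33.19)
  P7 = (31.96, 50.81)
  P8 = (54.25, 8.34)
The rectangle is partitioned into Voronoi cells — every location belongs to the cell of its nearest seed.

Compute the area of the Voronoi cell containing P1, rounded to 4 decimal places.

Area of P1's cell: 453.4552

1. box [0,61]×[0,71]: [(0, 0) (61, 0) (61, 71) (0, 71)]
2. ⊥bis P1·P0 via (13.155,29.74): [(0, 27.4488) (61, 38.0733) (61, 71) (0, 71)]  |A|=2332.578
3. ⊥bis P1·P2 via (32.315,26.885): [(0, 27.4488) (35.7673, 33.6784) (54.7334, 71) (0, 71)]  |A|=1800.2229
4. ⊥bis P1·P3 via (33.105,45.42): [(0, 27.4488) (35.7673, 33.6784) (36.8097, 35.7298) (23.3253, 71) (0, 71)]  |A|=1246.3377
5. ⊥bis P1·P4 via (29.48,47.095): [(0, 27.4488) (35.7673, 33.6784) (36.3262, 34.7782) (16.1927, 71) (0, 71)]  |A|=1102.2154
6. ⊥bis P1·P5 via (17.755,41.22): [(0, 67.9429) (0, 27.4488) (24.1142, 31.6488)]  |A|=488.2419
7. ⊥bis P1·P6 via (17.665,35.24): [(19.072, 39.2378) (0, 67.9429) (0, 27.4488) (15.8975, 30.2177)]  |A|=453.4552
8. ⊥bis P1·P7 via (21.9,44.05): [(19.072, 39.2378) (0, 67.9429) (0, 27.4488) (15.8975, 30.2177)]  |A|=453.4552
9. ⊥bis P1·P8 via (33.045,22.815): [(19.072, 39.2378) (0, 67.9429) (0, 27.4488) (15.8975, 30.2177)]  |A|=453.4552
10. canonical 4-gon: [(19.072, 39.2378) (0, 67.9429) (0, 27.4488) (15.8975, 30.2177)]
11. shoelace: 453.4552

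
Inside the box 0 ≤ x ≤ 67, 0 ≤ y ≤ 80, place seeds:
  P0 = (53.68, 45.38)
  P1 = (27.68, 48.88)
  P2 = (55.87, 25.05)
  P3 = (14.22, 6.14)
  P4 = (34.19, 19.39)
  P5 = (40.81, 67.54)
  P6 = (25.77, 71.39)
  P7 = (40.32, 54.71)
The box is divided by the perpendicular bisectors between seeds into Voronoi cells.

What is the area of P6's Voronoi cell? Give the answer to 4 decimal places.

Area of P6's cell: 693.4477

1. box [0,67]×[0,80]: [(0, 0) (67, 0) (67, 80) (0, 80)]
2. ⊥bis P6·P0 via (39.725,58.385): [(0, 15.7581) (59.8685, 80) (0, 80)]  |A|=1923.0333
3. ⊥bis P6·P1 via (26.725,60.135): [(0, 57.8674) (42.6121, 61.483) (59.8685, 80) (0, 80)]  |A|=1025.8513
4. ⊥bis P6·P2 via (40.82,48.22): [(0, 57.8674) (42.6121, 61.483) (59.8685, 80) (0, 80)]  |A|=1025.8513
5. ⊥bis P6·P3 via (19.995,38.765): [(0, 57.8674) (42.6121, 61.483) (59.8685, 80) (0, 80)]  |A|=1025.8513
6. ⊥bis P6·P4 via (29.98,45.39): [(0, 57.8674) (42.6121, 61.483) (59.8685, 80) (0, 80)]  |A|=1025.8513
7. ⊥bis P6·P5 via (33.29,69.465): [(0, 57.8674) (30.9944, 60.4973) (35.9868, 80) (0, 80)]  |A|=693.9146
8. ⊥bis P6·P7 via (33.045,63.05): [(0, 57.8674) (30.0242, 60.4149) (31.2462, 61.4809) (35.9868, 80) (0, 80)]  |A|=693.4477
9. canonical 5-gon: [(0, 57.8674) (30.0242, 60.4149) (31.2462, 61.4809) (35.9868, 80) (0, 80)]
10. shoelace: 693.4477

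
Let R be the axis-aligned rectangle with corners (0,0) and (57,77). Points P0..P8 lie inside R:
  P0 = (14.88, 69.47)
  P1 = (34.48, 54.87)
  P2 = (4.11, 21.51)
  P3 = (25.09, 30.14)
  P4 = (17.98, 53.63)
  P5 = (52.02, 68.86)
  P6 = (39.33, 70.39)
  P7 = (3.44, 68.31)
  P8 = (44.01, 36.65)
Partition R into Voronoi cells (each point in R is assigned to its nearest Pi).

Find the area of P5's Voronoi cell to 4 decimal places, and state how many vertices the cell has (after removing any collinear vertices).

Area of P5's cell: 271.7799 (5 vertices)

1. box [0,57]×[0,77]: [(0, 0) (57, 0) (57, 77) (0, 77)]
2. ⊥bis P5·P0 via (33.45,69.165): [(32.314, 0) (57, 0) (57, 77) (33.5787, 77)]  |A|=1852.1312
3. ⊥bis P5·P1 via (43.25,61.865): [(33.5303, 74.0512) (57, 44.6259) (57, 77) (33.5787, 77)]  |A|=414.4388
4. ⊥bis P5·P2 via (28.065,45.185): [(33.5303, 74.0512) (57, 44.6259) (57, 77) (33.5787, 77)]  |A|=414.4388
5. ⊥bis P5·P3 via (38.555,49.5): [(33.5303, 74.0512) (57, 44.6259) (57, 77) (33.5787, 77)]  |A|=414.4388
6. ⊥bis P5·P4 via (35,61.245): [(33.5303, 74.0512) (57, 44.6259) (57, 77) (33.5787, 77)]  |A|=414.4388
7. ⊥bis P5·P6 via (45.675,69.625): [(44.5438, 60.2429) (57, 44.6259) (57, 77) (46.5642, 77)]  |A|=289.066
8. ⊥bis P5·P7 via (27.73,68.585): [(44.5438, 60.2429) (57, 44.6259) (57, 77) (46.5642, 77)]  |A|=289.066
9. ⊥bis P5·P8 via (48.015,52.755): [(44.5438, 60.2429) (51.135, 51.9791) (57, 50.5206) (57, 77) (46.5642, 77)]  |A|=271.7799
10. canonical 5-gon: [(44.5438, 60.2429) (51.135, 51.9791) (57, 50.5206) (57, 77) (46.5642, 77)]
11. shoelace: 271.7799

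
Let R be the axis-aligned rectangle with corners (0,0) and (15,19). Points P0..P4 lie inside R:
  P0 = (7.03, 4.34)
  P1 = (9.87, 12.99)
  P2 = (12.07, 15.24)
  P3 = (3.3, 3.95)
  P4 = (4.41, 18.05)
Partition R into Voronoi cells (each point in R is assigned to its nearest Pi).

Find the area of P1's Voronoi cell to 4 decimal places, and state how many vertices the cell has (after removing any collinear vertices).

1. box [0,15]×[0,19]: [(0, 0) (15, 0) (15, 19) (0, 19)]
2. ⊥bis P1·P0 via (8.45,8.665): [(0, 11.4393) (15, 6.5145) (15, 19) (0, 19)]  |A|=150.3464
3. ⊥bis P1·P2 via (10.97,14.115): [(0, 11.4393) (15, 6.5145) (15, 10.1746) (5.974, 19) (0, 19)]  |A|=110.5171
4. ⊥bis P1·P3 via (6.585,8.47): [(0, 13.2558) (4.5588, 9.9426) (15, 6.5145) (15, 10.1746) (5.974, 19) (0, 19)]  |A|=106.3766
5. ⊥bis P1·P4 via (7.14,15.52): [(3.0126, 11.0663) (4.5588, 9.9426) (15, 6.5145) (15, 10.1746) (8.2776, 16.7475)]  |A|=61.5529
6. canonical 5-gon: [(3.0126, 11.0663) (4.5588, 9.9426) (15, 6.5145) (15, 10.1746) (8.2776, 16.7475)]
7. shoelace: 61.5529

Area of P1's cell: 61.5529 (5 vertices)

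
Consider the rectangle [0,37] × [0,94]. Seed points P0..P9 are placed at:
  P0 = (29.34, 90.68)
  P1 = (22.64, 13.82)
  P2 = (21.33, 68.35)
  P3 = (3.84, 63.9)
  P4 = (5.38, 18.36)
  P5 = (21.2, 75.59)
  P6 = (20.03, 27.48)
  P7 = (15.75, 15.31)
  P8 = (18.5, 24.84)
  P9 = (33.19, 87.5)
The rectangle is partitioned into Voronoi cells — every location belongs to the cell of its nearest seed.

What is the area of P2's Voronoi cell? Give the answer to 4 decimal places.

1. box [0,37]×[0,94]: [(0, 0) (37, 0) (37, 94) (0, 94)]
2. ⊥bis P2·P0 via (25.335,79.515): [(0, 88.6029) (0, 0) (37, 0) (37, 75.3306)]  |A|=3032.771
3. ⊥bis P2·P1 via (21.985,41.085): [(0, 88.6029) (0, 40.5568) (37, 41.4457) (37, 75.3306)]  |A|=1515.7237
4. ⊥bis P2·P3 via (12.585,66.125): [(7.5555, 85.8927) (18.9744, 41.0127) (37, 41.4457) (37, 75.3306)]  |A|=905.8308
5. ⊥bis P2·P4 via (13.355,43.355): [(7.5555, 85.8927) (18.8222, 41.6106) (20.5757, 41.0511) (37, 41.4457) (37, 75.3306)]  |A|=905.3491
6. ⊥bis P2·P5 via (21.265,71.97): [(11.1441, 71.7883) (18.8222, 41.6106) (20.5757, 41.0511) (37, 41.4457) (37, 72.2525)]  |A|=676.8579
7. ⊥bis P2·P6 via (20.68,47.915): [(11.1441, 71.7883) (17.1899, 48.026) (37, 47.3959) (37, 72.2525)]  |A|=554.8066
8. ⊥bis P2·P7 via (18.54,41.83): [(11.1441, 71.7883) (17.1899, 48.026) (37, 47.3959) (37, 72.2525)]  |A|=554.8066
9. ⊥bis P2·P8 via (19.915,46.595): [(11.1441, 71.7883) (17.1899, 48.026) (37, 47.3959) (37, 72.2525)]  |A|=554.8066
10. ⊥bis P2·P9 via (27.26,77.925): [(36.4355, 72.2424) (11.1441, 71.7883) (17.1899, 48.026) (37, 47.3959) (37, 71.8928)]  |A|=554.7051
11. canonical 5-gon: [(36.4355, 72.2424) (11.1441, 71.7883) (17.1899, 48.026) (37, 47.3959) (37, 71.8928)]
12. shoelace: 554.7051

Area of P2's cell: 554.7051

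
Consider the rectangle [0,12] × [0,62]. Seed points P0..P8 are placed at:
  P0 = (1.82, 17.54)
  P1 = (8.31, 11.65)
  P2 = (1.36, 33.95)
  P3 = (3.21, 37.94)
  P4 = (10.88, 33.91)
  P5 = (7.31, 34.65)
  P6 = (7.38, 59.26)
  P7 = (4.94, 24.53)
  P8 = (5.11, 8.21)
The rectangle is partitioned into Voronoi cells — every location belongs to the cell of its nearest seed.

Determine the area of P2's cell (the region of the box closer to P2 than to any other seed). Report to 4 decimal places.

Area of P2's cell: 32.0874

1. box [0,12]×[0,62]: [(0, 0) (12, 0) (12, 62) (0, 62)]
2. ⊥bis P2·P0 via (1.59,25.745): [(0, 25.7004) (12, 26.0368) (12, 62) (0, 62)]  |A|=433.5766
3. ⊥bis P2·P1 via (4.835,22.8): [(0, 25.7004) (12, 26.0368) (12, 62) (0, 62)]  |A|=433.5766
4. ⊥bis P2·P3 via (2.285,35.945): [(0, 37.0045) (0, 25.7004) (12, 26.0368) (12, 31.4406)]  |A|=100.2466
5. ⊥bis P2·P4 via (6.12,33.93): [(6.121, 34.1664) (0, 37.0045) (0, 25.7004) (6.0861, 25.871)]  |A|=59.8364
6. ⊥bis P2·P5 via (4.335,34.3): [(4.2486, 35.0346) (0, 37.0045) (0, 25.7004) (5.3291, 25.8498)]  |A|=48.5672
7. ⊥bis P2·P6 via (4.37,46.605): [(4.2486, 35.0346) (0, 37.0045) (0, 25.7004) (5.3291, 25.8498)]  |A|=48.5672
8. ⊥bis P2·P7 via (3.15,29.24): [(4.8541, 29.8876) (4.2486, 35.0346) (0, 37.0045) (0, 28.0429)]  |A|=32.0874
9. ⊥bis P2·P8 via (3.235,21.08): [(4.8541, 29.8876) (4.2486, 35.0346) (0, 37.0045) (0, 28.0429)]  |A|=32.0874
10. canonical 4-gon: [(4.8541, 29.8876) (4.2486, 35.0346) (0, 37.0045) (0, 28.0429)]
11. shoelace: 32.0874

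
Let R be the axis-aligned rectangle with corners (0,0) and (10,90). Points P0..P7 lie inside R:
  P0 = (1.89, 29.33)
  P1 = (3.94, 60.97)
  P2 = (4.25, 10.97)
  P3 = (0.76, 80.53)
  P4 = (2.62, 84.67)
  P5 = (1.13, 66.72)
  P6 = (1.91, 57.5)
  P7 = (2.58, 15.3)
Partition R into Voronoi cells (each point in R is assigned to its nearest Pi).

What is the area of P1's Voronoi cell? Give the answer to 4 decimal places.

Area of P1's cell: 70.2854

1. box [0,10]×[0,90]: [(0, 0) (10, 0) (10, 90) (0, 90)]
2. ⊥bis P1·P0 via (2.915,45.15): [(0, 45.3389) (10, 44.691) (10, 90) (0, 90)]  |A|=449.8509
3. ⊥bis P1·P2 via (4.095,35.97): [(0, 45.3389) (10, 44.691) (10, 90) (0, 90)]  |A|=449.8509
4. ⊥bis P1·P3 via (2.35,70.75): [(0, 70.3679) (0, 45.3389) (10, 44.691) (10, 71.9937)]  |A|=261.6592
5. ⊥bis P1·P4 via (3.28,72.82): [(0, 70.3679) (0, 45.3389) (10, 44.691) (10, 71.9937)]  |A|=261.6592
6. ⊥bis P1·P5 via (2.535,63.845): [(0, 62.6062) (0, 45.3389) (10, 44.691) (10, 67.4931)]  |A|=200.3472
7. ⊥bis P1·P6 via (2.925,59.235): [(0, 62.6062) (0, 60.9462) (10, 55.096) (10, 67.4931)]  |A|=70.2854
8. ⊥bis P1·P7 via (3.26,38.135): [(0, 62.6062) (0, 60.9462) (10, 55.096) (10, 67.4931)]  |A|=70.2854
9. canonical 4-gon: [(0, 62.6062) (0, 60.9462) (10, 55.096) (10, 67.4931)]
10. shoelace: 70.2854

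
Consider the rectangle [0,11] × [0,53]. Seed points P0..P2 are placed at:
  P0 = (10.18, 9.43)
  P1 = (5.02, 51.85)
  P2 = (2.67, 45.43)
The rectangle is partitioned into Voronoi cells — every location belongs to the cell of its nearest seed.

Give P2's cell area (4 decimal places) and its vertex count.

1. box [0,11]×[0,53]: [(0, 0) (11, 0) (11, 53) (0, 53)]
2. ⊥bis P2·P0 via (6.425,27.43): [(0, 26.0897) (11, 28.3844) (11, 53) (0, 53)]  |A|=283.3926
3. ⊥bis P2·P1 via (3.845,48.64): [(0, 50.0474) (0, 26.0897) (11, 28.3844) (11, 46.021)]  |A|=228.7688
4. canonical 4-gon: [(0, 50.0474) (0, 26.0897) (11, 28.3844) (11, 46.021)]
5. shoelace: 228.7688

Area of P2's cell: 228.7688 (4 vertices)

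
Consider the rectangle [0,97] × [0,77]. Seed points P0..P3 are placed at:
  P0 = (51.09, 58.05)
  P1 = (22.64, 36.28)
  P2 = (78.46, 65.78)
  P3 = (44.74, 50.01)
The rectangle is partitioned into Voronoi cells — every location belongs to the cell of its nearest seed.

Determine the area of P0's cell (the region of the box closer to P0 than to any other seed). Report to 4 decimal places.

1. box [0,97]×[0,77]: [(0, 0) (97, 0) (97, 77) (0, 77)]
2. ⊥bis P0·P1 via (36.865,47.165): [(72.9558, 0) (97, 0) (97, 77) (14.0352, 77)]  |A|=4119.8483
3. ⊥bis P0·P2 via (64.775,61.915): [(72.9558, 0) (82.2614, 0) (60.5146, 77) (14.0352, 77)]  |A|=2147.7247
4. ⊥bis P0·P3 via (47.915,54.03): [(72.4818, 34.6271) (60.5146, 77) (18.8317, 77)]  |A|=883.1121
5. canonical 3-gon: [(72.4818, 34.6271) (60.5146, 77) (18.8317, 77)]
6. shoelace: 883.1121

Area of P0's cell: 883.1121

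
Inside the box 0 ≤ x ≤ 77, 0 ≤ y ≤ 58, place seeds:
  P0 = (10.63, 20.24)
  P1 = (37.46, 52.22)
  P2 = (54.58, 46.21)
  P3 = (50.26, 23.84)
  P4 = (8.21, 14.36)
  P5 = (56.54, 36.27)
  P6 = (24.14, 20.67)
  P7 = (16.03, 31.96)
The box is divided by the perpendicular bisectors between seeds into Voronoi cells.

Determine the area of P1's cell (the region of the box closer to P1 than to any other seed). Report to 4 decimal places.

1. box [0,77]×[0,58]: [(0, 0) (77, 0) (77, 58) (0, 58)]
2. ⊥bis P1·P0 via (24.045,36.23): [(0, 56.4028) (67.2293, 0) (77, 0) (77, 58) (0, 58)]  |A|=2570.0377
3. ⊥bis P1·P2 via (46.02,49.215): [(0, 56.4028) (37.4991, 24.9425) (49.104, 58) (0, 58)]  |A|=841.5732
4. ⊥bis P1·P3 via (43.86,38.03): [(0, 56.4028) (29.5776, 31.5883) (41.7612, 37.0834) (49.104, 58) (0, 58)]  |A|=779.3239
5. ⊥bis P1·P4 via (22.835,33.29): [(0, 56.4028) (29.5776, 31.5883) (41.7612, 37.0834) (49.104, 58) (0, 58)]  |A|=779.3239
6. ⊥bis P1·P5 via (47,44.245): [(0, 56.4028) (29.5776, 31.5883) (40.5605, 36.5419) (42.3027, 38.6259) (49.104, 58) (0, 58)]  |A|=778.5445
7. ⊥bis P1·P6 via (30.8,36.445): [(0, 56.4028) (16.6864, 42.4036) (35.7305, 34.3634) (40.5605, 36.5419) (42.3027, 38.6259) (49.104, 58) (0, 58)]  |A|=727.3852
8. ⊥bis P1·P7 via (26.745,42.09): [(32.9333, 35.5444) (35.7305, 34.3634) (40.5605, 36.5419) (42.3027, 38.6259) (49.104, 58) (11.7036, 58)]  |A|=513.1848
9. canonical 6-gon: [(32.9333, 35.5444) (35.7305, 34.3634) (40.5605, 36.5419) (42.3027, 38.6259) (49.104, 58) (11.7036, 58)]
10. shoelace: 513.1848

Area of P1's cell: 513.1848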